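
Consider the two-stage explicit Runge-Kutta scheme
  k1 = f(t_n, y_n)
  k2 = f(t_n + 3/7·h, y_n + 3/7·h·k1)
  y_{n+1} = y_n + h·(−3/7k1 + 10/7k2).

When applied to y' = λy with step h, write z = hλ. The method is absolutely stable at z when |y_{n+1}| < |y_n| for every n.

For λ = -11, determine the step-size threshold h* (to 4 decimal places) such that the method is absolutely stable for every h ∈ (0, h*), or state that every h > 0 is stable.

(-1.6333,0); λ=-11 ⇒ h* = (49/30)/11 = 0.1485.

Test eqn y'=λy, z=hλ:
  k1=λy_n ⇒ h·k1=z·y_n;  k2=λ(1+3/7z)y_n ⇒ h·k2=z(1+3/7z)y_n
  y_{n+1}/y_n = 1 − 3/7z + 10/7z(1+3/7z) = 1 + z + 30/49z²
  so R(z) = 1 + z + 30/49z².

Need |R(x)|<1, x<0.
x=-1.15: |R|=0.6597
R=1: x+30/49x²=0 ⇒ x=−49/30=-1.6333; min R=1−1/(4·30/49)=0.5917>−1
Confirm numerically:
  x=-1.439: |R|=0.82879 <1
  x=-1.022: |R|=0.61748 <1
  x=-1.013: |R|=0.61527 <1
  x=-0.799: |R|=0.59186 <1
  x=-1.948: |R|=1.37529 >1
  x=-1.919: |R|=1.33563 >1
  x=-1.787: |R|=1.16812 >1
Stable set (-1.6333, 0).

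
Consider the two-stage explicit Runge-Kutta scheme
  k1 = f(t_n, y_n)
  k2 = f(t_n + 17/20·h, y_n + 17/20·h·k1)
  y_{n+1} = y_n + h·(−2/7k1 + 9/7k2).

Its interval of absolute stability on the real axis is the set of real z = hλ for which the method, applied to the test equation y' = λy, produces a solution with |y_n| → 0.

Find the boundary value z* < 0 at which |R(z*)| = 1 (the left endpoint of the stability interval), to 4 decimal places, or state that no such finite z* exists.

With y'=λy (z=hλ):
  k1=λy_n ⇒ h·k1=z·y_n;  k2=λ(1+17/20z)y_n ⇒ h·k2=z(1+17/20z)y_n
  y_{n+1}/y_n = 1 − 2/7z + 9/7z(1+17/20z) = 1 + z + 153/140z²
  so R(z) = 1 + z + 153/140z².

Boundary: |R(x)|=1, x<0.
x=-1.1: |R|=1.2224
R=1: x+153/140x²=0 ⇒ x=−140/153=-0.9150; min R=1−1/(4·153/140)=0.7712>−1
Confirm numerically:
  x=-0.869: |R|=0.95628 <1
  x=-0.630: |R|=0.80375 <1
  x=-0.417: |R|=0.77304 <1
  x=-1.384: |R|=1.70932 >1
  x=-1.341: |R|=1.62426 >1
  x=-1.026: |R|=1.12442 >1
Stable set (-0.9150, 0).

left endpoint -0.9150.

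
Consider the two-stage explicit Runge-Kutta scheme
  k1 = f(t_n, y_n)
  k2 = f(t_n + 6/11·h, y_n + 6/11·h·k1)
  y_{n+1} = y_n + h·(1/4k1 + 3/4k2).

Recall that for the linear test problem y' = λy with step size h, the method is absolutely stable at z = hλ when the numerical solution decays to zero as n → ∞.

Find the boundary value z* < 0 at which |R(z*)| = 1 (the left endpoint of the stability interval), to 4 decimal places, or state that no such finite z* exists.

z* = -2.4444.

On y'=λy, z=hλ:
  k1=λy_n ⇒ h·k1=z·y_n;  k2=λ(1+6/11z)y_n ⇒ h·k2=z(1+6/11z)y_n
  y_{n+1}/y_n = 1 + 1/4z + 3/4z(1+6/11z) = 1 + z + 9/22z²
  so R(z) = 1 + z + 9/22z².

Find x<0 with |R(x)|<1.
x=-0.95: |R|=0.4192
R=1: x+9/22x²=0 ⇒ x=−22/9=-2.4444; min R=1−1/(4·9/22)=0.3889>−1
Confirm numerically:
  x=-2.188: |R|=0.77046 <1
  x=-2.096: |R|=0.70122 <1
  x=-1.614: |R|=0.45168 <1
  x=-1.258: |R|=0.38941 <1
  x=-2.776: |R|=1.37653 >1
  x=-2.737: |R|=1.32757 >1
  x=-2.668: |R|=1.24400 >1
So |R|<1 on (-2.4444, 0).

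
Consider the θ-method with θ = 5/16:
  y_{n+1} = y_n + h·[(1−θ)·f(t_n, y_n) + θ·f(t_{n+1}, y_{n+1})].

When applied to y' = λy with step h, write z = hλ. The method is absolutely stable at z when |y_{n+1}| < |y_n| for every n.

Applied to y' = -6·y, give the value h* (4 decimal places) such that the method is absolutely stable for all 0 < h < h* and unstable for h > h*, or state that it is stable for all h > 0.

Set f=λy, z=hλ:
  y_{n+1} = y_n + z·[11/16·y_n + 5/16·y_{n+1}] ⇒ (1 − 5/16z)y_{n+1} = (1 + 11/16z)y_n
  R(z) = (1 + 11/16z)/(1 − 5/16z).

Solve |R(x)|<1 on ℝ⁻.
x=-1.12: |R|=0.1704
R=−1: 1+11/16x = −1+5/16x ⇒ -3/8x=2 ⇒ x=2/(-3/8)=-5.3333
Confirm numerically:
  x=-3.949: |R|=0.76763 <1
  x=-3.645: |R|=0.70402 <1
  x=-3.367: |R|=0.64069 <1
  x=-2.169: |R|=0.29275 <1
  x=-5.658: |R|=1.04398 >1
  x=-5.527: |R|=1.02663 >1
So |R|<1 on (-5.3333, 0).

(-5.3333,0); λ=-6 ⇒ h* = (16/3)/6 = 0.8889.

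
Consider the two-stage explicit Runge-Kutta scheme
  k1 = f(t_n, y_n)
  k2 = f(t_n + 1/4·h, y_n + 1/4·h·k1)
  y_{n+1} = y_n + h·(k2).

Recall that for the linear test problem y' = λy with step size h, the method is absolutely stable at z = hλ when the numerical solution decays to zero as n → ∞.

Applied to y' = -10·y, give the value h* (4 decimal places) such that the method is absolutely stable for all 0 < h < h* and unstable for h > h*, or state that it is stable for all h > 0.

(-4.0000,0); λ=-10 ⇒ h* = (4)/10 = 0.4000.

With y'=λy (z=hλ):
  k1=λy_n ⇒ h·k1=z·y_n;  k2=λ(1+1/4z)y_n ⇒ h·k2=z(1+1/4z)y_n
  y_{n+1}/y_n = 1 + z(1+1/4z) = 1 + z + 1/4z²
  so R(z) = 1 + z + 1/4z².

Boundary: |R(x)|=1, x<0.
x=-1.16: |R|=0.1764
R=1: x+1/4x²=0 ⇒ x=−4=-4.0000; min R=1−1/(4·1/4)=0.0000>−1
Confirm numerically:
  x=-3.873: |R|=0.87703 <1
  x=-3.854: |R|=0.85933 <1
  x=-2.948: |R|=0.22468 <1
  x=-2.397: |R|=0.03940 <1
  x=-4.312: |R|=1.33634 >1
  x=-4.307: |R|=1.33056 >1
So |R|<1 on (-4.0000, 0).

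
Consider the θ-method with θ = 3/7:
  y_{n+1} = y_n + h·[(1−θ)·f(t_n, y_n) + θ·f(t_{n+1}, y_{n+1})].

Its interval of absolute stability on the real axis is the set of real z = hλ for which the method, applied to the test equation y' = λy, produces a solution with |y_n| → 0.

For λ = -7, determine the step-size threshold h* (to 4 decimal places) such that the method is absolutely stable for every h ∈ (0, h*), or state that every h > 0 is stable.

(-14.0000,0); λ=-7 ⇒ h* = (14)/7 = 2.0000.

With y'=λy (z=hλ):
  y_{n+1} = y_n + z·[4/7·y_n + 3/7·y_{n+1}] ⇒ (1 − 3/7z)y_{n+1} = (1 + 4/7z)y_n
  R(z) = (1 + 4/7z)/(1 − 3/7z).

Solve |R(x)|<1 on ℝ⁻.
x=-1.41: |R|=0.1211
R=−1: 1+4/7x = −1+3/7x ⇒ -1/7x=2 ⇒ x=2/(-1/7)=-14.0000
Confirm numerically:
  x=-13.260: |R|=0.98418 <1
  x=-12.988: |R|=0.97798 <1
  x=-8.273: |R|=0.82001 <1
  x=-6.501: |R|=0.71705 <1
  x=-14.580: |R|=1.01143 >1
  x=-14.169: |R|=1.00341 >1
So |R|<1 on (-14.0000, 0).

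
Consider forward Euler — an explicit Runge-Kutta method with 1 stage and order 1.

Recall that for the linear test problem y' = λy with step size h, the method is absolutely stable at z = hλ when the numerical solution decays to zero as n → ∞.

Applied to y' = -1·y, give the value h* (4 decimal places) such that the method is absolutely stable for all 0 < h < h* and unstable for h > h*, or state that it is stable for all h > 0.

With y'=λy (z=hλ):
  order 1, 1-stage ⇒ R(z)=1+z
  (e.g. R(-1.29)=-0.29000, |R|=0.29000)

Solve |R(x)|<1 on ℝ⁻.
x=-1.29: |R|=0.2900
|R(-1.72)|=0.7200 |R(-0.92)|=0.0800 |R(-0.89)|=0.1100
Bisect:
  x_lo=-2.8571 |R|=1.8571  x_hi=-0.3431 |R|=0.6569
  mid=-1.60009 |R|=0.60009 →hi
  mid=-2.22860 |R|=1.22860 →lo
  mid=-1.91435 |R|=0.91435 →hi
  mid=-2.07147 |R|=1.07147 →lo
  mid=-1.99291 |R|=0.99291 →hi
  mid=-2.03219 |R|=1.03219 →lo
  mid=-2.01255 |R|=1.01255 →lo
  mid=-2.00273 |R|=1.00273 →lo
  mid=-1.99782 |R|=0.99782 →hi
  ...
  [-2.00012,-1.99997] ⇒ x*=-2.0000
Interval (-2.0000, 0).

(-2.0000,0); λ=-1 ⇒ h* = 2.0000.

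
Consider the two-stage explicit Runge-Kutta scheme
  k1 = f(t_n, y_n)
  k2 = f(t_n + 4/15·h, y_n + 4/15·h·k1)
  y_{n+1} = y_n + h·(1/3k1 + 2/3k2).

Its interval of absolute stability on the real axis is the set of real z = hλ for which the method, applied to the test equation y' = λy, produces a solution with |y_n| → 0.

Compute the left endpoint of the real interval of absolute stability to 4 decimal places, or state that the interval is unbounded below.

Set f=λy, z=hλ:
  k1=λy_n ⇒ h·k1=z·y_n;  k2=λ(1+4/15z)y_n ⇒ h·k2=z(1+4/15z)y_n
  y_{n+1}/y_n = 1 + 1/3z + 2/3z(1+4/15z) = 1 + z + 8/45z²
  R(z) = 1 + z + 8/45z².

Boundary: |R(x)|=1, x<0.
x=-0.91: |R|=0.2372
R=1: x+8/45x²=0 ⇒ x=−45/8=-5.6250; min R=1−1/(4·8/45)=-0.4062>−1
Confirm numerically:
  x=-4.502: |R|=0.10120 <1
  x=-4.283: |R|=0.02183 <1
  x=-4.012: |R|=0.15046 <1
  x=-3.551: |R|=0.30929 <1
  x=-6.155: |R|=1.57994 >1
  x=-6.053: |R|=1.46057 >1
  x=-5.902: |R|=1.29064 >1
So |R|<1 on (-5.6250, 0).

z* = -5.6250.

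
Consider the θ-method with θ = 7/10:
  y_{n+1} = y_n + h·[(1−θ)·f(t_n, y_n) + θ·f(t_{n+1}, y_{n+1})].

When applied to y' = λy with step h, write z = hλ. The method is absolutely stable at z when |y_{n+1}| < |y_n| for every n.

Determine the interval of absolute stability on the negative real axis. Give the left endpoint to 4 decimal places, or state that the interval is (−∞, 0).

Set f=λy, z=hλ:
  y_{n+1} = y_n + z·[3/10·y_n + 7/10·y_{n+1}] ⇒ (1 − 7/10z)y_{n+1} = (1 + 3/10z)y_n
  R(z) = (1 + 3/10z)/(1 − 7/10z).

Boundary: |R(x)|=1, x<0.
x=-1.45: |R|=0.2804
x=-2: |R|=0.1667
x=-10: |R|=0.2500
x=-100: |R|=0.4085
θ=7/10≥1/2 ⇒ |1+3/10x|<|1−7/10x| ∀x<0 ⇒ interval (−∞,0).

interval (−∞, 0).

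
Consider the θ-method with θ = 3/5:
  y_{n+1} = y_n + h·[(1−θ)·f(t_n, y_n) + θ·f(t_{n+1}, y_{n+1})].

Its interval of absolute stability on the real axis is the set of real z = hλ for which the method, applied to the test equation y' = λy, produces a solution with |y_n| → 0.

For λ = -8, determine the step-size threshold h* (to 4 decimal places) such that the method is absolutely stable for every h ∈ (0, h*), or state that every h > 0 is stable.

With y'=λy (z=hλ):
  y_{n+1} = y_n + z·[2/5·y_n + 3/5·y_{n+1}] ⇒ (1 − 3/5z)y_{n+1} = (1 + 2/5z)y_n
  so R(z) = (1 + 2/5z)/(1 − 3/5z).

Need |R(x)|<1, x<0.
x=-1.76: |R|=0.1440
x=-2: |R|=0.0909
x=-10: |R|=0.4286
x=-100: |R|=0.6393
θ=3/5≥1/2 ⇒ |1+2/5x|<|1−3/5x| ∀x<0 ⇒ unbounded interval.

interval (−∞, 0). Any h>0 works for λ=-8.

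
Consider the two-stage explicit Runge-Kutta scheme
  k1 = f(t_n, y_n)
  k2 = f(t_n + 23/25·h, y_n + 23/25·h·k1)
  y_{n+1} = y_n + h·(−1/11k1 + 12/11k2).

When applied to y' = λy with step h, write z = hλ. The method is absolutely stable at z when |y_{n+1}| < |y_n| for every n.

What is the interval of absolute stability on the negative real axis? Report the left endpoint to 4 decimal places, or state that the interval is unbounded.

With y'=λy (z=hλ):
  k1=λy_n ⇒ h·k1=z·y_n;  k2=λ(1+23/25z)y_n ⇒ h·k2=z(1+23/25z)y_n
  y_{n+1}/y_n = 1 − 1/11z + 12/11z(1+23/25z) = 1 + z + 276/275z²
  so R(z) = 1 + z + 276/275z².

Need |R(x)|<1, x<0.
x=-1.28: |R|=1.3644
R=1: x+276/275x²=0 ⇒ x=−275/276=-0.9964; min R=1−1/(4·276/275)=0.7509>−1
Confirm numerically:
  x=-0.896: |R|=0.90974 <1
  x=-0.821: |R|=0.85549 <1
  x=-0.603: |R|=0.76193 <1
  x=-1.261: |R|=1.33490 >1
  x=-1.179: |R|=1.21610 >1
  x=-1.124: |R|=1.14397 >1
Interval (-0.9964, 0).

z∈(-0.9964,0).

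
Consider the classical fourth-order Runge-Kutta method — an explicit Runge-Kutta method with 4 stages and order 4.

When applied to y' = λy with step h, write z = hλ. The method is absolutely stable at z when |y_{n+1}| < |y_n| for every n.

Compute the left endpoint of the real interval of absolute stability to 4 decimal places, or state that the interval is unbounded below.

With y'=λy (z=hλ):
  order 4, 4-stage ⇒ R(z)=1+z+z^2/2+z^3/6+z^4/24
  (e.g. R(-0.42)=0.65715, |R|=0.65715)

Find x<0 with |R(x)|<1.
x=-0.42: |R|=0.6571
|R(-2.01)|=0.3367 |R(-1.98)|=0.3269 |R(-0.6)|=0.5494
Bisect:
  x_lo=-3.3423 |R|=2.2200  x_hi=-0.1027 |R|=0.9024
  mid=-1.72250 |R|=0.27602 →hi
  mid=-2.53240 |R|=0.68103 →hi
  mid=-2.93735 |R|=1.25453 →lo
  mid=-2.73488 |R|=0.92661 →hi
  mid=-2.83611 |R|=1.07936 →lo
  mid=-2.78550 |R|=1.00030 →lo
  mid=-2.76019 |R|=0.96280 →hi
  mid=-2.77284 |R|=0.98139 →hi
  mid=-2.77917 |R|=0.99080 →hi
  mid=-2.78233 |R|=0.99554 →hi
  ...
  [-2.78530,-2.78510] ⇒ x*=-2.7853
Stable set (-2.7853, 0).

z* = -2.7853.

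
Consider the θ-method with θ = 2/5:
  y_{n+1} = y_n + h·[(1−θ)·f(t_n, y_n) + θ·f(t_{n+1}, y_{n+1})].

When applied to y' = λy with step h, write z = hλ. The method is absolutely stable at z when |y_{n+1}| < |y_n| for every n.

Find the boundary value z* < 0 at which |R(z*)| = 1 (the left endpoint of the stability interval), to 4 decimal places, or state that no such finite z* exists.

Test eqn y'=λy, z=hλ:
  y_{n+1} = y_n + z·[3/5·y_n + 2/5·y_{n+1}] ⇒ (1 − 2/5z)y_{n+1} = (1 + 3/5z)y_n
  ⇒ R(z) = (1 + 3/5z)/(1 − 2/5z).

Solve |R(x)|<1 on ℝ⁻.
x=-1.16: |R|=0.2077
R=−1: 1+3/5x = −1+2/5x ⇒ -1/5x=2 ⇒ x=2/(-1/5)=-10.0000
Confirm numerically:
  x=-9.715: |R|=0.98833 <1
  x=-7.707: |R|=0.88768 <1
  x=-5.559: |R|=0.72447 <1
  x=-4.674: |R|=0.62880 <1
  x=-10.460: |R|=1.01775 >1
  x=-10.302: |R|=1.01180 >1
  x=-10.192: |R|=1.00756 >1
So |R|<1 on (-10.0000, 0).

left endpoint -10.0000.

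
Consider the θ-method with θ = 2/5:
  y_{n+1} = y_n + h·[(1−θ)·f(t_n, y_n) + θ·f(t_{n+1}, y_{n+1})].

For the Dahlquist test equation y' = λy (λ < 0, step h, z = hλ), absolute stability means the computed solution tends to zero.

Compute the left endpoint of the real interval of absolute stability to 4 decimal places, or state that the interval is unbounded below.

z* = -10.0000.

Test eqn y'=λy, z=hλ:
  y_{n+1} = y_n + z·[3/5·y_n + 2/5·y_{n+1}] ⇒ (1 − 2/5z)y_{n+1} = (1 + 3/5z)y_n
  Hence R(z) = (1 + 3/5z)/(1 − 2/5z).

Need |R(x)|<1, x<0.
x=-0.32: |R|=0.7163
R=−1: 1+3/5x = −1+2/5x ⇒ -1/5x=2 ⇒ x=2/(-1/5)=-10.0000
Confirm numerically:
  x=-9.645: |R|=0.98538 <1
  x=-7.009: |R|=0.84273 <1
  x=-4.135: |R|=0.55803 <1
  x=-10.579: |R|=1.02213 >1
  x=-10.510: |R|=1.01960 >1
  x=-10.120: |R|=1.00475 >1
Interval (-10.0000, 0).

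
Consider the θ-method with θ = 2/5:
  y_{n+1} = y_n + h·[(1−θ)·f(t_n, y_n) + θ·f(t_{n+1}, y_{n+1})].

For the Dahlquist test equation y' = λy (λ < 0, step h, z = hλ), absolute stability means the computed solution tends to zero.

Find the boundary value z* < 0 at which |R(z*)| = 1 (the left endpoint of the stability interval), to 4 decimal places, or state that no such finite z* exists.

With y'=λy (z=hλ):
  y_{n+1} = y_n + z·[3/5·y_n + 2/5·y_{n+1}] ⇒ (1 − 2/5z)y_{n+1} = (1 + 3/5z)y_n
  ⇒ R(z) = (1 + 3/5z)/(1 − 2/5z).

Need |R(x)|<1, x<0.
x=-0.74: |R|=0.4290
R=−1: 1+3/5x = −1+2/5x ⇒ -1/5x=2 ⇒ x=2/(-1/5)=-10.0000
Confirm numerically:
  x=-7.552: |R|=0.87823 <1
  x=-6.052: |R|=0.76918 <1
  x=-5.625: |R|=0.73077 <1
  x=-10.233: |R|=1.00915 >1
  x=-10.213: |R|=1.00838 >1
Interval (-10.0000, 0).

left endpoint -10.0000.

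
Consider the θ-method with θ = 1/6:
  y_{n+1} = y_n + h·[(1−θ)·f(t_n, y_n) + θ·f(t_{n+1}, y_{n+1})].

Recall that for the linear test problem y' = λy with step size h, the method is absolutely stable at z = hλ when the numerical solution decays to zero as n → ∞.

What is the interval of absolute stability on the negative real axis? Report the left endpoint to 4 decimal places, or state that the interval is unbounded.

z∈(-3.0000,0).

Test eqn y'=λy, z=hλ:
  y_{n+1} = y_n + z·[5/6·y_n + 1/6·y_{n+1}] ⇒ (1 − 1/6z)y_{n+1} = (1 + 5/6z)y_n
  so R(z) = (1 + 5/6z)/(1 − 1/6z).

Need |R(x)|<1, x<0.
x=-0.73: |R|=0.3492
R=−1: 1+5/6x = −1+1/6x ⇒ -2/3x=2 ⇒ x=2/(-2/3)=-3.0000
Confirm numerically:
  x=-2.849: |R|=0.93174 <1
  x=-2.702: |R|=0.86302 <1
  x=-1.620: |R|=0.27559 <1
  x=-3.500: |R|=1.21053 >1
  x=-3.482: |R|=1.20333 >1
  x=-3.227: |R|=1.09841 >1
Interval (-3.0000, 0).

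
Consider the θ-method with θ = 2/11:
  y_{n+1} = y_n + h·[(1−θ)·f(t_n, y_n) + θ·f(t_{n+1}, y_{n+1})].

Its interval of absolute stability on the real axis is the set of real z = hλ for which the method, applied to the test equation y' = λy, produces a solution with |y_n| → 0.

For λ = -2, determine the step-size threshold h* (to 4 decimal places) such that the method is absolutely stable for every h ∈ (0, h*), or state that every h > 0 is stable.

On y'=λy, z=hλ:
  y_{n+1} = y_n + z·[9/11·y_n + 2/11·y_{n+1}] ⇒ (1 − 2/11z)y_{n+1} = (1 + 9/11z)y_n
  Hence R(z) = (1 + 9/11z)/(1 − 2/11z).

Solve |R(x)|<1 on ℝ⁻.
x=-0.52: |R|=0.5249
R=−1: 1+9/11x = −1+2/11x ⇒ -7/11x=2 ⇒ x=2/(-7/11)=-3.1429
Confirm numerically:
  x=-2.550: |R|=0.74224 <1
  x=-2.505: |R|=0.72111 <1
  x=-2.184: |R|=0.56325 <1
  x=-3.403: |R|=1.10227 >1
  x=-3.314: |R|=1.06796 >1
  x=-3.269: |R|=1.05035 >1
So |R|<1 on (-3.1429, 0).

(-3.1429,0); λ=-2 ⇒ h* = (22/7)/2 = 1.5714.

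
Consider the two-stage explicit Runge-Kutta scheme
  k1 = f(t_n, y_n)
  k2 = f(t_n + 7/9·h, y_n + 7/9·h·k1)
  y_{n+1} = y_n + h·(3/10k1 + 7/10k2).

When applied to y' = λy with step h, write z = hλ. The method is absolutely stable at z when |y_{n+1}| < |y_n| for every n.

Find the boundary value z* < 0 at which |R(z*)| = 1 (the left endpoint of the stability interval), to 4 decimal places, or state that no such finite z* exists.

Set f=λy, z=hλ:
  k1=λy_n ⇒ h·k1=z·y_n;  k2=λ(1+7/9z)y_n ⇒ h·k2=z(1+7/9z)y_n
  y_{n+1}/y_n = 1 + 3/10z + 7/10z(1+7/9z) = 1 + z + 49/90z²
  so R(z) = 1 + z + 49/90z².

Need |R(x)|<1, x<0.
x=-1.65: |R|=0.8322
R=1: x+49/90x²=0 ⇒ x=−90/49=-1.8367; min R=1−1/(4·49/90)=0.5408>−1
Confirm numerically:
  x=-1.758: |R|=0.92464 <1
  x=-1.470: |R|=0.70649 <1
  x=-1.372: |R|=0.65285 <1
  x=-0.909: |R|=0.54086 <1
  x=-2.286: |R|=1.55916 >1
  x=-2.165: |R|=1.38693 >1
So |R|<1 on (-1.8367, 0).

left endpoint -1.8367.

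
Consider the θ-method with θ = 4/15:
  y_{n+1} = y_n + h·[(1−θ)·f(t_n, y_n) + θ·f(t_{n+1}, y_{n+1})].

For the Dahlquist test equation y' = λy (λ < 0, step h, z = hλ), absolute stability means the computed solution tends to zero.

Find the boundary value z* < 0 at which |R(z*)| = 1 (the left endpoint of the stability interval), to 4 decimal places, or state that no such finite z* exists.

On y'=λy, z=hλ:
  y_{n+1} = y_n + z·[11/15·y_n + 4/15·y_{n+1}] ⇒ (1 − 4/15z)y_{n+1} = (1 + 11/15z)y_n
  ⇒ R(z) = (1 + 11/15z)/(1 − 4/15z).

Boundary: |R(x)|=1, x<0.
x=-1.22: |R|=0.0795
R=−1: 1+11/15x = −1+4/15x ⇒ -7/15x=2 ⇒ x=2/(-7/15)=-4.2857
Confirm numerically:
  x=-3.003: |R|=0.66759 <1
  x=-2.938: |R|=0.64735 <1
  x=-2.378: |R|=0.45521 <1
  x=-4.783: |R|=1.10199 >1
  x=-4.368: |R|=1.01774 >1
Stable set (-4.2857, 0).

left endpoint -4.2857.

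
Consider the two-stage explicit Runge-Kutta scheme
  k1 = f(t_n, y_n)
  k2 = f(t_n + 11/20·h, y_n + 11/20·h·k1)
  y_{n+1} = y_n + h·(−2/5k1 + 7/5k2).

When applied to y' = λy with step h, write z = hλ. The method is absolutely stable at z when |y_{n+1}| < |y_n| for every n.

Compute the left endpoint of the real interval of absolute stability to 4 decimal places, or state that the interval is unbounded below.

z* = -1.2987.

Set f=λy, z=hλ:
  k1=λy_n ⇒ h·k1=z·y_n;  k2=λ(1+11/20z)y_n ⇒ h·k2=z(1+11/20z)y_n
  y_{n+1}/y_n = 1 − 2/5z + 7/5z(1+11/20z) = 1 + z + 77/100z²
  Hence R(z) = 1 + z + 77/100z².

Solve |R(x)|<1 on ℝ⁻.
x=-0.9: |R|=0.7237
R=1: x+77/100x²=0 ⇒ x=−100/77=-1.2987; min R=1−1/(4·77/100)=0.6753>−1
Confirm numerically:
  x=-1.161: |R|=0.87690 <1
  x=-0.811: |R|=0.69545 <1
  x=-0.521: |R|=0.68801 <1
  x=-1.889: |R|=1.85861 >1
  x=-1.649: |R|=1.44478 >1
  x=-1.409: |R|=1.11967 >1
Interval (-1.2987, 0).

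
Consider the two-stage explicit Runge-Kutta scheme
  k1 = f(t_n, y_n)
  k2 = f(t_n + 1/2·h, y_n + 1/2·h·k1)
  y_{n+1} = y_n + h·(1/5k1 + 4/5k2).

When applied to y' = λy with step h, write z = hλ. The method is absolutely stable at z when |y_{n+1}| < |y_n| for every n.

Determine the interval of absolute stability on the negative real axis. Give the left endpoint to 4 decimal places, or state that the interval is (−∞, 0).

With y'=λy (z=hλ):
  k1=λy_n ⇒ h·k1=z·y_n;  k2=λ(1+1/2z)y_n ⇒ h·k2=z(1+1/2z)y_n
  y_{n+1}/y_n = 1 + 1/5z + 4/5z(1+1/2z) = 1 + z + 2/5z²
  Hence R(z) = 1 + z + 2/5z².

Find x<0 with |R(x)|<1.
x=-0.85: |R|=0.4390
R=1: x+2/5x²=0 ⇒ x=−5/2=-2.5000; min R=1−1/(4·2/5)=0.3750>−1
Confirm numerically:
  x=-2.433: |R|=0.93480 <1
  x=-1.274: |R|=0.37523 <1
  x=-1.167: |R|=0.37776 <1
  x=-3.099: |R|=1.74252 >1
  x=-2.840: |R|=1.38624 >1
Interval (-2.5000, 0).

(-2.5000, 0).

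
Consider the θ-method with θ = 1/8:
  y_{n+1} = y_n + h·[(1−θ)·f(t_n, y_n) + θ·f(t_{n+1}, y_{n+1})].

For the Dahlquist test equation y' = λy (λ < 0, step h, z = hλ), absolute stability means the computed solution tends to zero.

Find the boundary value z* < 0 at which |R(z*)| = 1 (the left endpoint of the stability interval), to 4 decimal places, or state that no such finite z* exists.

z* = -2.6667.

Set f=λy, z=hλ:
  y_{n+1} = y_n + z·[7/8·y_n + 1/8·y_{n+1}] ⇒ (1 − 1/8z)y_{n+1} = (1 + 7/8z)y_n
  R(z) = (1 + 7/8z)/(1 − 1/8z).

Solve |R(x)|<1 on ℝ⁻.
x=-1.67: |R|=0.3816
R=−1: 1+7/8x = −1+1/8x ⇒ -3/4x=2 ⇒ x=2/(-3/4)=-2.6667
Confirm numerically:
  x=-2.261: |R|=0.76279 <1
  x=-2.066: |R|=0.64196 <1
  x=-1.921: |R|=0.54904 <1
  x=-1.354: |R|=0.15801 <1
  x=-2.972: |R|=1.16697 >1
  x=-2.778: |R|=1.06198 >1
Stable set (-2.6667, 0).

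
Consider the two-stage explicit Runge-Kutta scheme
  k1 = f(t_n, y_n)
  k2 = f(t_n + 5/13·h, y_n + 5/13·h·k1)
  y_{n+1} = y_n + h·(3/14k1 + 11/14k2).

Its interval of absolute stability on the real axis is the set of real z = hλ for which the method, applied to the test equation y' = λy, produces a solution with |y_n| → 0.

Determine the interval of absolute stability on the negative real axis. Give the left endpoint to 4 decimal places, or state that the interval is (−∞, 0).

With y'=λy (z=hλ):
  k1=λy_n ⇒ h·k1=z·y_n;  k2=λ(1+5/13z)y_n ⇒ h·k2=z(1+5/13z)y_n
  y_{n+1}/y_n = 1 + 3/14z + 11/14z(1+5/13z) = 1 + z + 55/182z²
  so R(z) = 1 + z + 55/182z².

Solve |R(x)|<1 on ℝ⁻.
x=-0.42: |R|=0.6333
R=1: x+55/182x²=0 ⇒ x=−182/55=-3.3091; min R=1−1/(4·55/182)=0.1727>−1
Confirm numerically:
  x=-2.923: |R|=0.65896 <1
  x=-2.283: |R|=0.29208 <1
  x=-2.256: |R|=0.28205 <1
  x=-1.965: |R|=0.20185 <1
  x=-3.784: |R|=1.54307 >1
  x=-3.756: |R|=1.50727 >1
  x=-3.661: |R|=1.38933 >1
So |R|<1 on (-3.3091, 0).

z∈(-3.3091,0).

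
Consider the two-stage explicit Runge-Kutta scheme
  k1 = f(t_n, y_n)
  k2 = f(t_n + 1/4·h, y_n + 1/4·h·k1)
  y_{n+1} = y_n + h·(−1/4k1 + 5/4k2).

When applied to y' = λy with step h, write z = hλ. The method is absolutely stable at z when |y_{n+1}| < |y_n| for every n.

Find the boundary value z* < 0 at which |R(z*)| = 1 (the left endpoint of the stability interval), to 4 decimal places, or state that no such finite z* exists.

Test eqn y'=λy, z=hλ:
  k1=λy_n ⇒ h·k1=z·y_n;  k2=λ(1+1/4z)y_n ⇒ h·k2=z(1+1/4z)y_n
  y_{n+1}/y_n = 1 − 1/4z + 5/4z(1+1/4z) = 1 + z + 5/16z²
  ⇒ R(z) = 1 + z + 5/16z².

Find x<0 with |R(x)|<1.
x=-0.37: |R|=0.6728
R=1: x+5/16x²=0 ⇒ x=−16/5=-3.2000; min R=1−1/(4·5/16)=0.2000>−1
Confirm numerically:
  x=-2.897: |R|=0.72569 <1
  x=-2.159: |R|=0.29765 <1
  x=-1.692: |R|=0.20264 <1
  x=-3.751: |R|=1.64588 >1
  x=-3.324: |R|=1.12880 >1
Stable set (-3.2000, 0).

z* = -3.2000.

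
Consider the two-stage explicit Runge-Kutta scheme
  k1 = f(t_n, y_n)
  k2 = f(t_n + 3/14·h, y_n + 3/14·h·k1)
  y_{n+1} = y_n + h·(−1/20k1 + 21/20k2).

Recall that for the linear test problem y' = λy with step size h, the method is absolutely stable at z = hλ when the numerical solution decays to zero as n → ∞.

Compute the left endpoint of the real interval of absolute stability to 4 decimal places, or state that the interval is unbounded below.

left endpoint -4.4444.

Test eqn y'=λy, z=hλ:
  k1=λy_n ⇒ h·k1=z·y_n;  k2=λ(1+3/14z)y_n ⇒ h·k2=z(1+3/14z)y_n
  y_{n+1}/y_n = 1 − 1/20z + 21/20z(1+3/14z) = 1 + z + 9/40z²
  Hence R(z) = 1 + z + 9/40z².

Boundary: |R(x)|=1, x<0.
x=-1.44: |R|=0.0266
R=1: x+9/40x²=0 ⇒ x=−40/9=-4.4444; min R=1−1/(4·9/40)=-0.1111>−1
Confirm numerically:
  x=-4.361: |R|=0.91812 <1
  x=-4.336: |R|=0.89420 <1
  x=-3.778: |R|=0.43349 <1
  x=-4.949: |R|=1.56184 >1
  x=-4.489: |R|=1.04500 >1
So |R|<1 on (-4.4444, 0).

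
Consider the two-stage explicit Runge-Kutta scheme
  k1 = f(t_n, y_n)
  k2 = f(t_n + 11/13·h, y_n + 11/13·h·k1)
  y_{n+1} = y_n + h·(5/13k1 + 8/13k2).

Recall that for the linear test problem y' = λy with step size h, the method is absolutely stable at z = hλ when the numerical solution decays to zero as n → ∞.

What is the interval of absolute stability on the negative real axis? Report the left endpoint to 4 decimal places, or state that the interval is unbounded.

Test eqn y'=λy, z=hλ:
  k1=λy_n ⇒ h·k1=z·y_n;  k2=λ(1+11/13z)y_n ⇒ h·k2=z(1+11/13z)y_n
  y_{n+1}/y_n = 1 + 5/13z + 8/13z(1+11/13z) = 1 + z + 88/169z²
  ⇒ R(z) = 1 + z + 88/169z².

Need |R(x)|<1, x<0.
x=-0.55: |R|=0.6075
R=1: x+88/169x²=0 ⇒ x=−169/88=-1.9205; min R=1−1/(4·88/169)=0.5199>−1
Confirm numerically:
  x=-1.865: |R|=0.94615 <1
  x=-1.659: |R|=0.77414 <1
  x=-1.205: |R|=0.55108 <1
  x=-2.448: |R|=1.67246 >1
  x=-2.156: |R|=1.26444 >1
So |R|<1 on (-1.9205, 0).

(-1.9205, 0).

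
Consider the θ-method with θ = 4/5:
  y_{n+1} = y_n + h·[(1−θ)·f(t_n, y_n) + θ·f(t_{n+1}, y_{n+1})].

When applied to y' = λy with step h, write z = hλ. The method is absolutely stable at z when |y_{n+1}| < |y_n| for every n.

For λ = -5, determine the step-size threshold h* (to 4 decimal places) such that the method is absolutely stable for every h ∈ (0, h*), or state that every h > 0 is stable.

Test eqn y'=λy, z=hλ:
  y_{n+1} = y_n + z·[1/5·y_n + 4/5·y_{n+1}] ⇒ (1 − 4/5z)y_{n+1} = (1 + 1/5z)y_n
  R(z) = (1 + 1/5z)/(1 − 4/5z).

Solve |R(x)|<1 on ℝ⁻.
x=-1.29: |R|=0.3652
x=-2: |R|=0.2308
x=-10: |R|=0.1111
x=-100: |R|=0.2346
θ=4/5≥1/2 ⇒ |1+1/5x|<|1−4/5x| ∀x<0 ⇒ unbounded interval.

unbounded; (−∞, 0). Any h>0 works for λ=-5.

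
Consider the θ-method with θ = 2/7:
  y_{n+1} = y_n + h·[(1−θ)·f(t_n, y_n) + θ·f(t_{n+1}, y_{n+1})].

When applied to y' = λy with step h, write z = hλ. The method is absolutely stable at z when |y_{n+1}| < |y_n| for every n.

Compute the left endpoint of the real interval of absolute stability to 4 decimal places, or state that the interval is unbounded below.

z* = -4.6667.

Test eqn y'=λy, z=hλ:
  y_{n+1} = y_n + z·[5/7·y_n + 2/7·y_{n+1}] ⇒ (1 − 2/7z)y_{n+1} = (1 + 5/7z)y_n
  Hence R(z) = (1 + 5/7z)/(1 − 2/7z).

Boundary: |R(x)|=1, x<0.
x=-1.12: |R|=0.1515
R=−1: 1+5/7x = −1+2/7x ⇒ -3/7x=2 ⇒ x=2/(-3/7)=-4.6667
Confirm numerically:
  x=-4.455: |R|=0.96009 <1
  x=-4.360: |R|=0.94148 <1
  x=-3.617: |R|=0.77877 <1
  x=-2.587: |R|=0.48751 <1
  x=-5.205: |R|=1.09276 >1
  x=-4.769: |R|=1.01856 >1
Interval (-4.6667, 0).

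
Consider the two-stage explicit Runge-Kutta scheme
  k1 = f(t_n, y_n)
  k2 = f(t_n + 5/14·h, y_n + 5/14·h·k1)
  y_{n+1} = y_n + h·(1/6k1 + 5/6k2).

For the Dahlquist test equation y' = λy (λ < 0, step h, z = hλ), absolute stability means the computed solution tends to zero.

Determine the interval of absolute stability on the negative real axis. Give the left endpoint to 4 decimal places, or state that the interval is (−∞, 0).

z∈(-3.3600,0).

Set f=λy, z=hλ:
  k1=λy_n ⇒ h·k1=z·y_n;  k2=λ(1+5/14z)y_n ⇒ h·k2=z(1+5/14z)y_n
  y_{n+1}/y_n = 1 + 1/6z + 5/6z(1+5/14z) = 1 + z + 25/84z²
  Hence R(z) = 1 + z + 25/84z².

Find x<0 with |R(x)|<1.
x=-1.76: |R|=0.1619
R=1: x+25/84x²=0 ⇒ x=−84/25=-3.3600; min R=1−1/(4·25/84)=0.1600>−1
Confirm numerically:
  x=-2.734: |R|=0.49063 <1
  x=-2.111: |R|=0.21529 <1
  x=-1.582: |R|=0.16286 <1
  x=-1.574: |R|=0.16334 <1
  x=-3.920: |R|=1.65333 >1
  x=-3.690: |R|=1.36241 >1
  x=-3.683: |R|=1.35405 >1
Interval (-3.3600, 0).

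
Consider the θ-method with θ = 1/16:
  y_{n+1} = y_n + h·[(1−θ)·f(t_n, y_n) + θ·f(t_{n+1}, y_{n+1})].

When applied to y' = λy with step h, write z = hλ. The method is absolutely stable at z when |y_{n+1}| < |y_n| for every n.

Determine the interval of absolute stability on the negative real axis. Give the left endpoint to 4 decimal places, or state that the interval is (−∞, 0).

z∈(-2.2857,0).

On y'=λy, z=hλ:
  y_{n+1} = y_n + z·[15/16·y_n + 1/16·y_{n+1}] ⇒ (1 − 1/16z)y_{n+1} = (1 + 15/16z)y_n
  R(z) = (1 + 15/16z)/(1 − 1/16z).

Need |R(x)|<1, x<0.
x=-0.85: |R|=0.1929
R=−1: 1+15/16x = −1+1/16x ⇒ -7/8x=2 ⇒ x=2/(-7/8)=-2.2857
Confirm numerically:
  x=-1.817: |R|=0.63170 <1
  x=-1.563: |R|=0.42390 <1
  x=-0.991: |R|=0.06680 <1
  x=-2.632: |R|=1.26020 >1
  x=-2.563: |R|=1.20913 >1
  x=-2.307: |R|=1.01628 >1
So |R|<1 on (-2.2857, 0).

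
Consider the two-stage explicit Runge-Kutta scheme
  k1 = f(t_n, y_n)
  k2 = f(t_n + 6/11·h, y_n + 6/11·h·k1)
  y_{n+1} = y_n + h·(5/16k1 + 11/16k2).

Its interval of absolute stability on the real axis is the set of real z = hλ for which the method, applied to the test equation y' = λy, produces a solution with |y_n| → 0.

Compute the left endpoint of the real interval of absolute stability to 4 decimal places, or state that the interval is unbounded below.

left endpoint -2.6667.

On y'=λy, z=hλ:
  k1=λy_n ⇒ h·k1=z·y_n;  k2=λ(1+6/11z)y_n ⇒ h·k2=z(1+6/11z)y_n
  y_{n+1}/y_n = 1 + 5/16z + 11/16z(1+6/11z) = 1 + z + 3/8z²
  so R(z) = 1 + z + 3/8z².

Boundary: |R(x)|=1, x<0.
x=-1.36: |R|=0.3336
R=1: x+3/8x²=0 ⇒ x=−8/3=-2.6667; min R=1−1/(4·3/8)=0.3333>−1
Confirm numerically:
  x=-2.509: |R|=0.85166 <1
  x=-2.446: |R|=0.79759 <1
  x=-1.477: |R|=0.34107 <1
  x=-3.010: |R|=1.38754 >1
  x=-2.786: |R|=1.12467 >1
  x=-2.705: |R|=1.03888 >1
Stable set (-2.6667, 0).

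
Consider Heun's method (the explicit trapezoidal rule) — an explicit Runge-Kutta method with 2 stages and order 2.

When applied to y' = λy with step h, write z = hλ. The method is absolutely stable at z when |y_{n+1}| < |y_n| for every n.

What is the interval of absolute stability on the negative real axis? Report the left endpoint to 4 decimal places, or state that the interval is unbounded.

z∈(-2.0000,0).

With y'=λy (z=hλ):
  order 2, 2-stage ⇒ R(z)=1+z+z^2/2
  (e.g. R(-1.01)=0.50005, |R|=0.50005)

Solve |R(x)|<1 on ℝ⁻.
x=-1.01: |R|=0.5000
|R(-2.38)|=1.4522 |R(-1.65)|=0.7112 |R(-1.3)|=0.5450
Bisect:
  x_lo=-2.5035 |R|=1.6302  x_hi=-0.1557 |R|=0.8564
  mid=-1.32958 |R|=0.55431 →hi
  mid=-1.91653 |R|=0.92001 →hi
  mid=-2.21000 |R|=1.23205 →lo
  mid=-2.06327 |R|=1.06527 →lo
  mid=-1.98990 |R|=0.98995 →hi
  mid=-2.02658 |R|=1.02694 →lo
  mid=-2.00824 |R|=1.00827 →lo
  mid=-1.99907 |R|=0.99907 →hi
  ...
  [-2.00007,-1.99993] ⇒ x*=-2.0000
Stable set (-2.0000, 0).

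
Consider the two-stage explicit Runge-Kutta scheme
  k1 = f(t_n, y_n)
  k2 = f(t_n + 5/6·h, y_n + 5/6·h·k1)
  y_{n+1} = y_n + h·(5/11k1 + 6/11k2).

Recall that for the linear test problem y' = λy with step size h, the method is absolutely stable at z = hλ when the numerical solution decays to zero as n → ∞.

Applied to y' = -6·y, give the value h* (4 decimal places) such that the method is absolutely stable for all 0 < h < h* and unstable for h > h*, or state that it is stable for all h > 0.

Set f=λy, z=hλ:
  k1=λy_n ⇒ h·k1=z·y_n;  k2=λ(1+5/6z)y_n ⇒ h·k2=z(1+5/6z)y_n
  y_{n+1}/y_n = 1 + 5/11z + 6/11z(1+5/6z) = 1 + z + 5/11z²
  R(z) = 1 + z + 5/11z².

Solve |R(x)|<1 on ℝ⁻.
x=-0.64: |R|=0.5462
R=1: x+5/11x²=0 ⇒ x=−11/5=-2.2000; min R=1−1/(4·5/11)=0.4500>−1
Confirm numerically:
  x=-2.175: |R|=0.97528 <1
  x=-2.045: |R|=0.85592 <1
  x=-1.251: |R|=0.46036 <1
  x=-1.184: |R|=0.45321 <1
  x=-2.614: |R|=1.49191 >1
  x=-2.450: |R|=1.27841 >1
  x=-2.449: |R|=1.27718 >1
So |R|<1 on (-2.2000, 0).

(-2.2000,0); λ=-6 ⇒ h* = (11/5)/6 = 0.3667.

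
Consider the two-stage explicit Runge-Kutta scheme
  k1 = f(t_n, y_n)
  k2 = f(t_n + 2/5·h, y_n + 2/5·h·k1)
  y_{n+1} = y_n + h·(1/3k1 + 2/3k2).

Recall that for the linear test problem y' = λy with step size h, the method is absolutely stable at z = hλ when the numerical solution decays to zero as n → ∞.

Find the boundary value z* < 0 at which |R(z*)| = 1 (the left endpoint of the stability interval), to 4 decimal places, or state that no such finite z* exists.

left endpoint -3.7500.

On y'=λy, z=hλ:
  k1=λy_n ⇒ h·k1=z·y_n;  k2=λ(1+2/5z)y_n ⇒ h·k2=z(1+2/5z)y_n
  y_{n+1}/y_n = 1 + 1/3z + 2/3z(1+2/5z) = 1 + z + 4/15z²
  ⇒ R(z) = 1 + z + 4/15z².

Find x<0 with |R(x)|<1.
x=-1.68: |R|=0.0726
R=1: x+4/15x²=0 ⇒ x=−15/4=-3.7500; min R=1−1/(4·4/15)=0.0625>−1
Confirm numerically:
  x=-3.547: |R|=0.80799 <1
  x=-3.470: |R|=0.74091 <1
  x=-1.662: |R|=0.07460 <1
  x=-4.240: |R|=1.55403 >1
  x=-4.102: |R|=1.38504 >1
Interval (-3.7500, 0).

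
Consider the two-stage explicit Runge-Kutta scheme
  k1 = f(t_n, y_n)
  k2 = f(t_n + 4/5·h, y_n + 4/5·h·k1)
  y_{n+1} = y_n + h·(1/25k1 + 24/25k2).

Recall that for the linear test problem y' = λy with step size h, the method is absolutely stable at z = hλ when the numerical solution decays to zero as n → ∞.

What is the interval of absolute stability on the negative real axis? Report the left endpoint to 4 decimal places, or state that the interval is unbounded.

z∈(-1.3021,0).

With y'=λy (z=hλ):
  k1=λy_n ⇒ h·k1=z·y_n;  k2=λ(1+4/5z)y_n ⇒ h·k2=z(1+4/5z)y_n
  y_{n+1}/y_n = 1 + 1/25z + 24/25z(1+4/5z) = 1 + z + 96/125z²
  R(z) = 1 + z + 96/125z².

Solve |R(x)|<1 on ℝ⁻.
x=-1.67: |R|=1.4719
R=1: x+96/125x²=0 ⇒ x=−125/96=-1.3021; min R=1−1/(4·96/125)=0.6745>−1
Confirm numerically:
  x=-0.903: |R|=0.72323 <1
  x=-0.872: |R|=0.71197 <1
  x=-0.851: |R|=0.70519 <1
  x=-0.611: |R|=0.67571 <1
  x=-1.801: |R|=1.69009 >1
  x=-1.728: |R|=1.56524 >1
  x=-1.421: |R|=1.12978 >1
Interval (-1.3021, 0).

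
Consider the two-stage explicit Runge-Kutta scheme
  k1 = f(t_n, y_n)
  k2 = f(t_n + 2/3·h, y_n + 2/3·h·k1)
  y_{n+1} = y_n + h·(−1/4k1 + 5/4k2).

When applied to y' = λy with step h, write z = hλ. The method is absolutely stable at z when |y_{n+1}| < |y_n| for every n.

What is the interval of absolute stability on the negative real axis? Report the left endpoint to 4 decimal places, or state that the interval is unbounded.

z∈(-1.2000,0).

With y'=λy (z=hλ):
  k1=λy_n ⇒ h·k1=z·y_n;  k2=λ(1+2/3z)y_n ⇒ h·k2=z(1+2/3z)y_n
  y_{n+1}/y_n = 1 − 1/4z + 5/4z(1+2/3z) = 1 + z + 5/6z²
  R(z) = 1 + z + 5/6z².

Boundary: |R(x)|=1, x<0.
x=-0.95: |R|=0.8021
R=1: x+5/6x²=0 ⇒ x=−6/5=-1.2000; min R=1−1/(4·5/6)=0.7000>−1
Confirm numerically:
  x=-1.127: |R|=0.93144 <1
  x=-0.879: |R|=0.76487 <1
  x=-0.832: |R|=0.74485 <1
  x=-1.737: |R|=1.77731 >1
  x=-1.734: |R|=1.77163 >1
  x=-1.419: |R|=1.25897 >1
Stable set (-1.2000, 0).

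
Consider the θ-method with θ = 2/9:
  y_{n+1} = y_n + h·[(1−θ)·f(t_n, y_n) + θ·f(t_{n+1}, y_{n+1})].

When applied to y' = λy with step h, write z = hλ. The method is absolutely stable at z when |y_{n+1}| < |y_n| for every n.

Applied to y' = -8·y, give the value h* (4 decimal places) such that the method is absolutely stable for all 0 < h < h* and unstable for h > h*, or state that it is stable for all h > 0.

Test eqn y'=λy, z=hλ:
  y_{n+1} = y_n + z·[7/9·y_n + 2/9·y_{n+1}] ⇒ (1 − 2/9z)y_{n+1} = (1 + 7/9z)y_n
  R(z) = (1 + 7/9z)/(1 − 2/9z).

Boundary: |R(x)|=1, x<0.
x=-1.2: |R|=0.0526
R=−1: 1+7/9x = −1+2/9x ⇒ -5/9x=2 ⇒ x=2/(-5/9)=-3.6000
Confirm numerically:
  x=-2.626: |R|=0.65829 <1
  x=-2.421: |R|=0.57412 <1
  x=-2.298: |R|=0.52118 <1
  x=-4.095: |R|=1.14398 >1
  x=-3.960: |R|=1.10638 >1
  x=-3.846: |R|=1.07369 >1
Interval (-3.6000, 0).

(-3.6000,0); λ=-8 ⇒ h* = (18/5)/8 = 0.4500.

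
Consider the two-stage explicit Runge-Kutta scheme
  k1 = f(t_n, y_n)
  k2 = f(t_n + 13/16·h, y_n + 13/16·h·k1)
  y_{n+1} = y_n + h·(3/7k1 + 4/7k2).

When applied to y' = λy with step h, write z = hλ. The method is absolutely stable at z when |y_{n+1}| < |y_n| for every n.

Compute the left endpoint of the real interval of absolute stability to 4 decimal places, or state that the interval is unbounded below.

z* = -2.1538.

Test eqn y'=λy, z=hλ:
  k1=λy_n ⇒ h·k1=z·y_n;  k2=λ(1+13/16z)y_n ⇒ h·k2=z(1+13/16z)y_n
  y_{n+1}/y_n = 1 + 3/7z + 4/7z(1+13/16z) = 1 + z + 13/28z²
  ⇒ R(z) = 1 + z + 13/28z².

Need |R(x)|<1, x<0.
x=-1.35: |R|=0.4962
R=1: x+13/28x²=0 ⇒ x=−28/13=-2.1538; min R=1−1/(4·13/28)=0.4615>−1
Confirm numerically:
  x=-1.801: |R|=0.70496 <1
  x=-1.694: |R|=0.63833 <1
  x=-1.663: |R|=0.62101 <1
  x=-0.889: |R|=0.47793 <1
  x=-2.360: |R|=1.22589 >1
  x=-2.174: |R|=1.02034 >1
Stable set (-2.1538, 0).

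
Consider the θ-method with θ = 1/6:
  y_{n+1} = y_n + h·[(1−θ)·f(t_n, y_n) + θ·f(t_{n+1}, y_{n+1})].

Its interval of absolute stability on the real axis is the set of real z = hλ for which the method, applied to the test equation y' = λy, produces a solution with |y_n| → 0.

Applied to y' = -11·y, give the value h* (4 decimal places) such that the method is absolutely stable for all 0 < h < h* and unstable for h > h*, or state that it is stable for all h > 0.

Test eqn y'=λy, z=hλ:
  y_{n+1} = y_n + z·[5/6·y_n + 1/6·y_{n+1}] ⇒ (1 − 1/6z)y_{n+1} = (1 + 5/6z)y_n
  ⇒ R(z) = (1 + 5/6z)/(1 − 1/6z).

Solve |R(x)|<1 on ℝ⁻.
x=-1.14: |R|=0.0420
R=−1: 1+5/6x = −1+1/6x ⇒ -2/3x=2 ⇒ x=2/(-2/3)=-3.0000
Confirm numerically:
  x=-2.867: |R|=0.94000 <1
  x=-2.673: |R|=0.84919 <1
  x=-1.569: |R|=0.24376 <1
  x=-3.285: |R|=1.12278 >1
  x=-3.185: |R|=1.08057 >1
  x=-3.055: |R|=1.02430 >1
So |R|<1 on (-3.0000, 0).

(-3.0000,0); λ=-11 ⇒ h* = (3)/11 = 0.2727.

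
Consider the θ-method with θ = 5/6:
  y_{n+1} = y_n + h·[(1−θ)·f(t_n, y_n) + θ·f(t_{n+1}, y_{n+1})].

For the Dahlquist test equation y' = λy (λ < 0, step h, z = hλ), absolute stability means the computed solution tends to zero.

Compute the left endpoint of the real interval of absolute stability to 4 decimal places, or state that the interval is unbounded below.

unbounded; (−∞, 0).

Test eqn y'=λy, z=hλ:
  y_{n+1} = y_n + z·[1/6·y_n + 5/6·y_{n+1}] ⇒ (1 − 5/6z)y_{n+1} = (1 + 1/6z)y_n
  Hence R(z) = (1 + 1/6z)/(1 − 5/6z).

Need |R(x)|<1, x<0.
x=-0.7: |R|=0.5579
x=-2: |R|=0.2500
x=-10: |R|=0.0714
x=-100: |R|=0.1858
θ=5/6≥1/2 ⇒ |1+1/6x|<|1−5/6x| ∀x<0 ⇒ stable on all of ℝ⁻.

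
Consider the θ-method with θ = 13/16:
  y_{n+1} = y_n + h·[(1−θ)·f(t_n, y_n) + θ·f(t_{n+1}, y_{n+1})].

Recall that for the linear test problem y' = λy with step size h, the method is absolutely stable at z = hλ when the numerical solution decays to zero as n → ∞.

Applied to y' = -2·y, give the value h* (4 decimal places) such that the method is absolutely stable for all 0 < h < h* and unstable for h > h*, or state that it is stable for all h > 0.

Set f=λy, z=hλ:
  y_{n+1} = y_n + z·[3/16·y_n + 13/16·y_{n+1}] ⇒ (1 − 13/16z)y_{n+1} = (1 + 3/16z)y_n
  so R(z) = (1 + 3/16z)/(1 − 13/16z).

Solve |R(x)|<1 on ℝ⁻.
x=-1.2: |R|=0.3924
x=-2: |R|=0.2381
x=-10: |R|=0.0959
x=-100: |R|=0.2158
θ=13/16≥1/2 ⇒ |1+3/16x|<|1−13/16x| ∀x<0 ⇒ interval (−∞,0).

unbounded; (−∞, 0). Any h>0 works for λ=-2.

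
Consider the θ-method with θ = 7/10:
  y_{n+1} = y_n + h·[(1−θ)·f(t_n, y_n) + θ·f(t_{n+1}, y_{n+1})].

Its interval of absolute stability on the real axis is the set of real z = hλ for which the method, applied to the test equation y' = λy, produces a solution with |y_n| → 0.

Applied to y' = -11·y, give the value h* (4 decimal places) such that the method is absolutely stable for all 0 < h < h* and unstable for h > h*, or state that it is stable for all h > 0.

Test eqn y'=λy, z=hλ:
  y_{n+1} = y_n + z·[3/10·y_n + 7/10·y_{n+1}] ⇒ (1 − 7/10z)y_{n+1} = (1 + 3/10z)y_n
  R(z) = (1 + 3/10z)/(1 − 7/10z).

Find x<0 with |R(x)|<1.
x=-1.08: |R|=0.3850
x=-2: |R|=0.1667
x=-10: |R|=0.2500
x=-100: |R|=0.4085
θ=7/10≥1/2 ⇒ |1+3/10x|<|1−7/10x| ∀x<0 ⇒ stable on all of ℝ⁻.

interval (−∞, 0). Any h>0 works for λ=-11.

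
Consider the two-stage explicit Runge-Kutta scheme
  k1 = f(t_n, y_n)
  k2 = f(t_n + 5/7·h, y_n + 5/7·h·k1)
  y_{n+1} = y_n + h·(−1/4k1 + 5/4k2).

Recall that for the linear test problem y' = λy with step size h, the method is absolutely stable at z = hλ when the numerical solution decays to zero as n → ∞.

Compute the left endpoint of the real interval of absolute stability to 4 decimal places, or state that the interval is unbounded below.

Test eqn y'=λy, z=hλ:
  k1=λy_n ⇒ h·k1=z·y_n;  k2=λ(1+5/7z)y_n ⇒ h·k2=z(1+5/7z)y_n
  y_{n+1}/y_n = 1 − 1/4z + 5/4z(1+5/7z) = 1 + z + 25/28z²
  so R(z) = 1 + z + 25/28z².

Boundary: |R(x)|=1, x<0.
x=-1.66: |R|=1.8004
R=1: x+25/28x²=0 ⇒ x=−28/25=-1.1200; min R=1−1/(4·25/28)=0.7200>−1
Confirm numerically:
  x=-0.965: |R|=0.86645 <1
  x=-0.731: |R|=0.74611 <1
  x=-0.584: |R|=0.72051 <1
  x=-0.582: |R|=0.72043 <1
  x=-1.426: |R|=1.38960 >1
  x=-1.146: |R|=1.02660 >1
Stable set (-1.1200, 0).

z* = -1.1200.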